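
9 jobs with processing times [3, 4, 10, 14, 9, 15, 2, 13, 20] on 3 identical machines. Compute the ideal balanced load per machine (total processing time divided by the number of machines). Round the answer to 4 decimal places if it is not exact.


Total processing time = 3 + 4 + 10 + 14 + 9 + 15 + 2 + 13 + 20 = 90
Number of machines = 3
Ideal balanced load = 90 / 3 = 30.0

30.0


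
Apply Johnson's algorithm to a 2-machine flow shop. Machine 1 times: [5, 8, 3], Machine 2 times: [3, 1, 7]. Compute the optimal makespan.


Apply Johnson's rule:
  Group 1 (a <= b): [(3, 3, 7)]
  Group 2 (a > b): [(1, 5, 3), (2, 8, 1)]
Optimal job order: [3, 1, 2]
Schedule:
  Job 3: M1 done at 3, M2 done at 10
  Job 1: M1 done at 8, M2 done at 13
  Job 2: M1 done at 16, M2 done at 17
Makespan = 17

17


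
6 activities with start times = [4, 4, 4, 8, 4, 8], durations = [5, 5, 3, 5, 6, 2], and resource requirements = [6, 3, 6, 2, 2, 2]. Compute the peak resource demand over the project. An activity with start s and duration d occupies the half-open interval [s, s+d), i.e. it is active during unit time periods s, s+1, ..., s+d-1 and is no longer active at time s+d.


Each activity i is active on [start_i, start_i + duration_i).
Compute total resource usage per time slot:
  t=0: active resources = [], total = 0
  t=1: active resources = [], total = 0
  t=2: active resources = [], total = 0
  t=3: active resources = [], total = 0
  t=4: active resources = [6, 3, 6, 2], total = 17
  t=5: active resources = [6, 3, 6, 2], total = 17
  t=6: active resources = [6, 3, 6, 2], total = 17
  t=7: active resources = [6, 3, 2], total = 11
  t=8: active resources = [6, 3, 2, 2, 2], total = 15
  t=9: active resources = [2, 2, 2], total = 6
  t=10: active resources = [2], total = 2
  t=11: active resources = [2], total = 2
  t=12: active resources = [2], total = 2
Peak resource demand = 17

17


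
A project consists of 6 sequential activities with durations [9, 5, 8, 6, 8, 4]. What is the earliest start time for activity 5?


Activity 5 starts after activities 1 through 4 complete.
Predecessor durations: [9, 5, 8, 6]
ES = 9 + 5 + 8 + 6 = 28

28


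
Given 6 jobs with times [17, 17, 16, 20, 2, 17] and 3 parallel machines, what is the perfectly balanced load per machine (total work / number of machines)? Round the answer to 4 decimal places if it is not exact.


Total processing time = 17 + 17 + 16 + 20 + 2 + 17 = 89
Number of machines = 3
Ideal balanced load = 89 / 3 = 29.6667

29.6667


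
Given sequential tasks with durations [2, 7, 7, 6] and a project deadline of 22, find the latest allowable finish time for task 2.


LF(activity 2) = deadline - sum of successor durations
Successors: activities 3 through 4 with durations [7, 6]
Sum of successor durations = 13
LF = 22 - 13 = 9

9


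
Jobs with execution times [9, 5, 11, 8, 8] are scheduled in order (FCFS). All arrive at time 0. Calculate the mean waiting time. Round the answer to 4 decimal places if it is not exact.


FCFS order (as given): [9, 5, 11, 8, 8]
Waiting times:
  Job 1: wait = 0
  Job 2: wait = 9
  Job 3: wait = 14
  Job 4: wait = 25
  Job 5: wait = 33
Sum of waiting times = 81
Average waiting time = 81/5 = 16.2

16.2


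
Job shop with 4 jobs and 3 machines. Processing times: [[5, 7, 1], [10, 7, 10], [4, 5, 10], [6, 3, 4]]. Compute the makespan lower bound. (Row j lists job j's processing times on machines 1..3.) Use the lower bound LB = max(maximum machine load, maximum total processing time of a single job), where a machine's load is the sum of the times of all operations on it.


Machine loads:
  Machine 1: 5 + 10 + 4 + 6 = 25
  Machine 2: 7 + 7 + 5 + 3 = 22
  Machine 3: 1 + 10 + 10 + 4 = 25
Max machine load = 25
Job totals:
  Job 1: 13
  Job 2: 27
  Job 3: 19
  Job 4: 13
Max job total = 27
Lower bound = max(25, 27) = 27

27


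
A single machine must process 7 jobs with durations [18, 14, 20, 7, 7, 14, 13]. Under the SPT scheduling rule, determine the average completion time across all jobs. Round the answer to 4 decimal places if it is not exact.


Sort jobs by processing time (SPT order): [7, 7, 13, 14, 14, 18, 20]
Compute completion times sequentially:
  Job 1: processing = 7, completes at 7
  Job 2: processing = 7, completes at 14
  Job 3: processing = 13, completes at 27
  Job 4: processing = 14, completes at 41
  Job 5: processing = 14, completes at 55
  Job 6: processing = 18, completes at 73
  Job 7: processing = 20, completes at 93
Sum of completion times = 310
Average completion time = 310/7 = 44.2857

44.2857


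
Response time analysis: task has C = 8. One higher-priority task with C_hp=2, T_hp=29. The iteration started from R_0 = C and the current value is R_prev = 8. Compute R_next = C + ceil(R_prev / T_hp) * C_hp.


R_next = C + ceil(R_prev / T_hp) * C_hp
ceil(8 / 29) = ceil(0.2759) = 1
Interference = 1 * 2 = 2
R_next = 8 + 2 = 10

10


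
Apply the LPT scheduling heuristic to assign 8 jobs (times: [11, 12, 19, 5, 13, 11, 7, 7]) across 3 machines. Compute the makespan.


Sort jobs in decreasing order (LPT): [19, 13, 12, 11, 11, 7, 7, 5]
Assign each job to the least loaded machine:
  Machine 1: jobs [19, 7], load = 26
  Machine 2: jobs [13, 11, 5], load = 29
  Machine 3: jobs [12, 11, 7], load = 30
Makespan = max load = 30

30


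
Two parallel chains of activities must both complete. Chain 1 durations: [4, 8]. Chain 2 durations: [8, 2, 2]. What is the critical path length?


Path A total = 4 + 8 = 12
Path B total = 8 + 2 + 2 = 12
Critical path = longest path = max(12, 12) = 12

12


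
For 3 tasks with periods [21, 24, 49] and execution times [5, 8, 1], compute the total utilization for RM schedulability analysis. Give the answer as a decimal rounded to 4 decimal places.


Compute individual utilizations (exact fractions):
  Task 1: C/T = 5/21 (approx. 0.2381)
  Task 2: C/T = 8/24 = 1/3 (approx. 0.3333)
  Task 3: C/T = 1/49 (approx. 0.0204)
Total utilization U = 5/21 + 1/3 + 1/49 = 29/49
Rounded to 4 decimal places: U = 0.5918
RM (Liu & Layland) bound for 3 tasks = 0.779763; compare with U = 29/49 (approx. 0.591837)
U <= bound, so schedulable by RM sufficient condition.

0.5918


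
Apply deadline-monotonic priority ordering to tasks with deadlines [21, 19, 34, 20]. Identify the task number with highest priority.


Sort tasks by relative deadline (ascending):
  Task 2: deadline = 19
  Task 4: deadline = 20
  Task 1: deadline = 21
  Task 3: deadline = 34
Priority order (highest first): [2, 4, 1, 3]
Highest priority task = 2

2


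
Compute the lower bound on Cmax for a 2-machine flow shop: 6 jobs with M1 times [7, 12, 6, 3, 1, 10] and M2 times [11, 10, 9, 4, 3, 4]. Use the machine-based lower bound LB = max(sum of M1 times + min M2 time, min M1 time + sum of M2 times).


LB1 = sum(M1 times) + min(M2 times) = 39 + 3 = 42
LB2 = min(M1 times) + sum(M2 times) = 1 + 41 = 42
Lower bound = max(LB1, LB2) = max(42, 42) = 42

42


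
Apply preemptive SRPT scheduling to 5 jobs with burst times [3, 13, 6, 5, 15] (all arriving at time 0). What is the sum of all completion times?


Since all jobs arrive at t=0, SRPT equals SPT ordering.
SPT order: [3, 5, 6, 13, 15]
Completion times:
  Job 1: p=3, C=3
  Job 2: p=5, C=8
  Job 3: p=6, C=14
  Job 4: p=13, C=27
  Job 5: p=15, C=42
Total completion time = 3 + 8 + 14 + 27 + 42 = 94

94


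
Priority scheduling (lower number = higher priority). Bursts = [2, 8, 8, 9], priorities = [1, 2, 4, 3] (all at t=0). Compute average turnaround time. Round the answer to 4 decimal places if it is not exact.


Sort by priority (ascending = highest first):
Order: [(1, 2), (2, 8), (3, 9), (4, 8)]
Completion times:
  Priority 1, burst=2, C=2
  Priority 2, burst=8, C=10
  Priority 3, burst=9, C=19
  Priority 4, burst=8, C=27
Average turnaround = 58/4 = 14.5

14.5


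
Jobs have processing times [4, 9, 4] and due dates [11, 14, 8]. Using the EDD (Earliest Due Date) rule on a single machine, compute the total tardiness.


Sort by due date (EDD order): [(4, 8), (4, 11), (9, 14)]
Compute completion times and tardiness:
  Job 1: p=4, d=8, C=4, tardiness=max(0,4-8)=0
  Job 2: p=4, d=11, C=8, tardiness=max(0,8-11)=0
  Job 3: p=9, d=14, C=17, tardiness=max(0,17-14)=3
Total tardiness = 3

3


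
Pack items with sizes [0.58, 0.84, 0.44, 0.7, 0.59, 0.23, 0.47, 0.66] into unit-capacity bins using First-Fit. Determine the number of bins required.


Place items sequentially using First-Fit:
  Item 0.58 -> new Bin 1
  Item 0.84 -> new Bin 2
  Item 0.44 -> new Bin 3
  Item 0.7 -> new Bin 4
  Item 0.59 -> new Bin 5
  Item 0.23 -> Bin 1 (now 0.81)
  Item 0.47 -> Bin 3 (now 0.91)
  Item 0.66 -> new Bin 6
Total bins used = 6

6


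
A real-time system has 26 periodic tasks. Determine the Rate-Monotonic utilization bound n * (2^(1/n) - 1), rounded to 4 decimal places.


Compute 2^(1/26) = 1.0270180507
Subtract 1: 1.0270180507 - 1 = 0.0270180507
Multiply by n: 26 * 0.0270180507 = 0.7024693182
Round to 4 dp: 0.7025

0.7025


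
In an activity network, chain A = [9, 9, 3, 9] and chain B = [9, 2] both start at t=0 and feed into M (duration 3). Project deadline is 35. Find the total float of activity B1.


Forward pass: ES(B1) = sum of predecessors on chain B = 0
EF = ES + duration = 0 + 9 = 9
Backward pass: LF(M) = deadline = 35; LS(M) = 35 - 3 = 32
LF(B1) = LS(M) - sum(successors on chain B) = 32 - 2 = 30
LS = LF - duration = 30 - 9 = 21
Total float = LS - ES = 21 - 0 = 21

21


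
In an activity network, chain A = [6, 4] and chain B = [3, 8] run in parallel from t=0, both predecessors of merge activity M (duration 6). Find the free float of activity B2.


ES(B2) = sum of predecessors on chain B = 3
EF(B2) = ES + duration = 3 + 8 = 11
Successor of B2 is M. ES(M) = max(sum(A), sum(B)) = max(10, 11) = 11
Free float = ES(successor) - EF(current) = 11 - 11 = 0

0


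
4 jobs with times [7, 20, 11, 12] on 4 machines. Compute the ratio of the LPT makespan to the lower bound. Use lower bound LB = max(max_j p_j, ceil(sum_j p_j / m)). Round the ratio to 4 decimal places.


LPT order: [20, 12, 11, 7]
Machine loads after assignment: [20, 12, 11, 7]
LPT makespan = 20
Lower bound = max(max_job, ceil(total/4)) = max(20, 13) = 20
Ratio = 20 / 20 = 1.0

1.0


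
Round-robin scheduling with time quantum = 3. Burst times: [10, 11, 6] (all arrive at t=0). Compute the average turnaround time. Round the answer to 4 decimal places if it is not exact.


Time quantum = 3
Execution trace:
  J1 runs 3 units, time = 3
  J2 runs 3 units, time = 6
  J3 runs 3 units, time = 9
  J1 runs 3 units, time = 12
  J2 runs 3 units, time = 15
  J3 runs 3 units, time = 18
  J1 runs 3 units, time = 21
  J2 runs 3 units, time = 24
  J1 runs 1 units, time = 25
  J2 runs 2 units, time = 27
Finish times: [25, 27, 18]
Average turnaround = 70/3 = 23.3333

23.3333


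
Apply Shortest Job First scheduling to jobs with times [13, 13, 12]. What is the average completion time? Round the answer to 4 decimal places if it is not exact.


SJF order (ascending): [12, 13, 13]
Completion times:
  Job 1: burst=12, C=12
  Job 2: burst=13, C=25
  Job 3: burst=13, C=38
Average completion = 75/3 = 25.0

25.0


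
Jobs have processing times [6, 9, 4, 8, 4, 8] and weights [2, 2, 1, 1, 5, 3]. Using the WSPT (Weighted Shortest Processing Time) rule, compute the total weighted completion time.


Compute p/w ratios and sort ascending (WSPT): [(4, 5), (8, 3), (6, 2), (4, 1), (9, 2), (8, 1)]
Compute weighted completion times:
  Job (p=4,w=5): C=4, w*C=5*4=20
  Job (p=8,w=3): C=12, w*C=3*12=36
  Job (p=6,w=2): C=18, w*C=2*18=36
  Job (p=4,w=1): C=22, w*C=1*22=22
  Job (p=9,w=2): C=31, w*C=2*31=62
  Job (p=8,w=1): C=39, w*C=1*39=39
Total weighted completion time = 215

215


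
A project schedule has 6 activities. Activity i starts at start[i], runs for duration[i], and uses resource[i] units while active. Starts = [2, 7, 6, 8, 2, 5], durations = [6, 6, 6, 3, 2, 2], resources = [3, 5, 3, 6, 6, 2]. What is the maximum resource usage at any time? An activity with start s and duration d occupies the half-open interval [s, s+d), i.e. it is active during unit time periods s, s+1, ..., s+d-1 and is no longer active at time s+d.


Each activity i is active on [start_i, start_i + duration_i).
Compute total resource usage per time slot:
  t=0: active resources = [], total = 0
  t=1: active resources = [], total = 0
  t=2: active resources = [3, 6], total = 9
  t=3: active resources = [3, 6], total = 9
  t=4: active resources = [3], total = 3
  t=5: active resources = [3, 2], total = 5
  t=6: active resources = [3, 3, 2], total = 8
  t=7: active resources = [3, 5, 3], total = 11
  t=8: active resources = [5, 3, 6], total = 14
  t=9: active resources = [5, 3, 6], total = 14
  t=10: active resources = [5, 3, 6], total = 14
  t=11: active resources = [5, 3], total = 8
  t=12: active resources = [5], total = 5
Peak resource demand = 14

14


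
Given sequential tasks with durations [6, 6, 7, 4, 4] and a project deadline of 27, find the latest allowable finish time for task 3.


LF(activity 3) = deadline - sum of successor durations
Successors: activities 4 through 5 with durations [4, 4]
Sum of successor durations = 8
LF = 27 - 8 = 19

19


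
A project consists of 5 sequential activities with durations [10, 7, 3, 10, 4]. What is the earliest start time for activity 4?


Activity 4 starts after activities 1 through 3 complete.
Predecessor durations: [10, 7, 3]
ES = 10 + 7 + 3 = 20

20


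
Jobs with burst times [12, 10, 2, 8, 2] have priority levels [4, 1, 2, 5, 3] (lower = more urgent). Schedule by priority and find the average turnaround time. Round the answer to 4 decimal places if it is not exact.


Sort by priority (ascending = highest first):
Order: [(1, 10), (2, 2), (3, 2), (4, 12), (5, 8)]
Completion times:
  Priority 1, burst=10, C=10
  Priority 2, burst=2, C=12
  Priority 3, burst=2, C=14
  Priority 4, burst=12, C=26
  Priority 5, burst=8, C=34
Average turnaround = 96/5 = 19.2

19.2


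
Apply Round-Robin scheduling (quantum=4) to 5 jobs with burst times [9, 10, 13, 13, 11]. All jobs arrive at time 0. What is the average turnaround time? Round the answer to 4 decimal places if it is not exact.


Time quantum = 4
Execution trace:
  J1 runs 4 units, time = 4
  J2 runs 4 units, time = 8
  J3 runs 4 units, time = 12
  J4 runs 4 units, time = 16
  J5 runs 4 units, time = 20
  J1 runs 4 units, time = 24
  J2 runs 4 units, time = 28
  J3 runs 4 units, time = 32
  J4 runs 4 units, time = 36
  J5 runs 4 units, time = 40
  J1 runs 1 units, time = 41
  J2 runs 2 units, time = 43
  J3 runs 4 units, time = 47
  J4 runs 4 units, time = 51
  J5 runs 3 units, time = 54
  J3 runs 1 units, time = 55
  J4 runs 1 units, time = 56
Finish times: [41, 43, 55, 56, 54]
Average turnaround = 249/5 = 49.8

49.8


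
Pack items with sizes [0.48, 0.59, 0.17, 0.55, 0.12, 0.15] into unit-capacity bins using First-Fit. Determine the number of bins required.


Place items sequentially using First-Fit:
  Item 0.48 -> new Bin 1
  Item 0.59 -> new Bin 2
  Item 0.17 -> Bin 1 (now 0.65)
  Item 0.55 -> new Bin 3
  Item 0.12 -> Bin 1 (now 0.77)
  Item 0.15 -> Bin 1 (now 0.92)
Total bins used = 3

3


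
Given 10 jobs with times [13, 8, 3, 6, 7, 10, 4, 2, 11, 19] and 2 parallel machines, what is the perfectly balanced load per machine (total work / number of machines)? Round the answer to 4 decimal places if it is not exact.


Total processing time = 13 + 8 + 3 + 6 + 7 + 10 + 4 + 2 + 11 + 19 = 83
Number of machines = 2
Ideal balanced load = 83 / 2 = 41.5

41.5


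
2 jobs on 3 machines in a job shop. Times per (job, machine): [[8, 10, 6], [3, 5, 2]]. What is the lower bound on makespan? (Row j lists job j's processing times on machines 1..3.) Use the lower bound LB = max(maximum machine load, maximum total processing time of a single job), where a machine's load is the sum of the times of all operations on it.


Machine loads:
  Machine 1: 8 + 3 = 11
  Machine 2: 10 + 5 = 15
  Machine 3: 6 + 2 = 8
Max machine load = 15
Job totals:
  Job 1: 24
  Job 2: 10
Max job total = 24
Lower bound = max(15, 24) = 24

24


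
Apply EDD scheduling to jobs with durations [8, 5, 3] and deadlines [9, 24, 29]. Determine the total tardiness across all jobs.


Sort by due date (EDD order): [(8, 9), (5, 24), (3, 29)]
Compute completion times and tardiness:
  Job 1: p=8, d=9, C=8, tardiness=max(0,8-9)=0
  Job 2: p=5, d=24, C=13, tardiness=max(0,13-24)=0
  Job 3: p=3, d=29, C=16, tardiness=max(0,16-29)=0
Total tardiness = 0

0


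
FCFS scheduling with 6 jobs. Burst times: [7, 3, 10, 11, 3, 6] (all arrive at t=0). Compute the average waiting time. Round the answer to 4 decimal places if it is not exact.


FCFS order (as given): [7, 3, 10, 11, 3, 6]
Waiting times:
  Job 1: wait = 0
  Job 2: wait = 7
  Job 3: wait = 10
  Job 4: wait = 20
  Job 5: wait = 31
  Job 6: wait = 34
Sum of waiting times = 102
Average waiting time = 102/6 = 17.0

17.0


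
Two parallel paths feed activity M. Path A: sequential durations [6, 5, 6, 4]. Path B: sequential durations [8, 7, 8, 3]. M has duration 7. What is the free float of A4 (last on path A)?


ES(A4) = sum of predecessors on chain A = 17
EF(A4) = ES + duration = 17 + 4 = 21
Successor of A4 is M. ES(M) = max(sum(A), sum(B)) = max(21, 26) = 26
Free float = ES(successor) - EF(current) = 26 - 21 = 5

5


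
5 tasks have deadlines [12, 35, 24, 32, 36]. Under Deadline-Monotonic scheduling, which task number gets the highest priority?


Sort tasks by relative deadline (ascending):
  Task 1: deadline = 12
  Task 3: deadline = 24
  Task 4: deadline = 32
  Task 2: deadline = 35
  Task 5: deadline = 36
Priority order (highest first): [1, 3, 4, 2, 5]
Highest priority task = 1

1


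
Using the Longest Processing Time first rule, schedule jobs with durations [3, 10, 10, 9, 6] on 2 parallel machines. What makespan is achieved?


Sort jobs in decreasing order (LPT): [10, 10, 9, 6, 3]
Assign each job to the least loaded machine:
  Machine 1: jobs [10, 9], load = 19
  Machine 2: jobs [10, 6, 3], load = 19
Makespan = max load = 19

19


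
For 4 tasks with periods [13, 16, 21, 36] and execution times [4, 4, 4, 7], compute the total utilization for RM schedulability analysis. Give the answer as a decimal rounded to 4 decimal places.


Compute individual utilizations (exact fractions):
  Task 1: C/T = 4/13 (approx. 0.3077)
  Task 2: C/T = 4/16 = 1/4 (approx. 0.25)
  Task 3: C/T = 4/21 (approx. 0.1905)
  Task 4: C/T = 7/36 (approx. 0.1944)
Total utilization U = 4/13 + 1/4 + 4/21 + 7/36 = 772/819
Rounded to 4 decimal places: U = 0.9426
RM (Liu & Layland) bound for 4 tasks = 0.756828; compare with U = 772/819 (approx. 0.942613)
bound < U <= 1, so the RM sufficient condition is not met (inconclusive; an exact test such as response-time analysis is needed).

0.9426


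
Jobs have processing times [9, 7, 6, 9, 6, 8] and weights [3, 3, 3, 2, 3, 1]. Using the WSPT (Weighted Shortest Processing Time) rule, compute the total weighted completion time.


Compute p/w ratios and sort ascending (WSPT): [(6, 3), (6, 3), (7, 3), (9, 3), (9, 2), (8, 1)]
Compute weighted completion times:
  Job (p=6,w=3): C=6, w*C=3*6=18
  Job (p=6,w=3): C=12, w*C=3*12=36
  Job (p=7,w=3): C=19, w*C=3*19=57
  Job (p=9,w=3): C=28, w*C=3*28=84
  Job (p=9,w=2): C=37, w*C=2*37=74
  Job (p=8,w=1): C=45, w*C=1*45=45
Total weighted completion time = 314

314


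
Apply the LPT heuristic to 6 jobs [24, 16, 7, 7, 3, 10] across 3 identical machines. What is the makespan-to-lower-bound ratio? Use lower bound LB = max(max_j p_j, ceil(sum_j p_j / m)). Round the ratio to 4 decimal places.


LPT order: [24, 16, 10, 7, 7, 3]
Machine loads after assignment: [24, 23, 20]
LPT makespan = 24
Lower bound = max(max_job, ceil(total/3)) = max(24, 23) = 24
Ratio = 24 / 24 = 1.0

1.0


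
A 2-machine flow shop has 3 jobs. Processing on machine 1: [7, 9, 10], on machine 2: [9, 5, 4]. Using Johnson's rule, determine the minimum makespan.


Apply Johnson's rule:
  Group 1 (a <= b): [(1, 7, 9)]
  Group 2 (a > b): [(2, 9, 5), (3, 10, 4)]
Optimal job order: [1, 2, 3]
Schedule:
  Job 1: M1 done at 7, M2 done at 16
  Job 2: M1 done at 16, M2 done at 21
  Job 3: M1 done at 26, M2 done at 30
Makespan = 30

30


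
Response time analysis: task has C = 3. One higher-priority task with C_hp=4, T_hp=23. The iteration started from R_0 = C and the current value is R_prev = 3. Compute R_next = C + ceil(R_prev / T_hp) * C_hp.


R_next = C + ceil(R_prev / T_hp) * C_hp
ceil(3 / 23) = ceil(0.1304) = 1
Interference = 1 * 4 = 4
R_next = 3 + 4 = 7

7


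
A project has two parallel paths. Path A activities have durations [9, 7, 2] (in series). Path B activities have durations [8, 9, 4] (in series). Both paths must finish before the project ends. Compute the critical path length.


Path A total = 9 + 7 + 2 = 18
Path B total = 8 + 9 + 4 = 21
Critical path = longest path = max(18, 21) = 21

21


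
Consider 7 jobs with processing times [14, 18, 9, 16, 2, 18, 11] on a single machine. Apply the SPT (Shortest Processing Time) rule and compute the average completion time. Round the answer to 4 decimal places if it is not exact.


Sort jobs by processing time (SPT order): [2, 9, 11, 14, 16, 18, 18]
Compute completion times sequentially:
  Job 1: processing = 2, completes at 2
  Job 2: processing = 9, completes at 11
  Job 3: processing = 11, completes at 22
  Job 4: processing = 14, completes at 36
  Job 5: processing = 16, completes at 52
  Job 6: processing = 18, completes at 70
  Job 7: processing = 18, completes at 88
Sum of completion times = 281
Average completion time = 281/7 = 40.1429

40.1429


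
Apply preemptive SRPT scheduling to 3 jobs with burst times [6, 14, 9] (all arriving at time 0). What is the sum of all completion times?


Since all jobs arrive at t=0, SRPT equals SPT ordering.
SPT order: [6, 9, 14]
Completion times:
  Job 1: p=6, C=6
  Job 2: p=9, C=15
  Job 3: p=14, C=29
Total completion time = 6 + 15 + 29 = 50

50


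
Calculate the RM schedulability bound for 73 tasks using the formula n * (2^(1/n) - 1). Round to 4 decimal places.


Compute 2^(1/73) = 1.0095403890
Subtract 1: 1.0095403890 - 1 = 0.0095403890
Multiply by n: 73 * 0.0095403890 = 0.6964483970
Round to 4 dp: 0.6964

0.6964


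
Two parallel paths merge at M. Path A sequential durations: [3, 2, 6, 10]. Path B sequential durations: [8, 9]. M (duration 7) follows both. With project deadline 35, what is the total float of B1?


Forward pass: ES(B1) = sum of predecessors on chain B = 0
EF = ES + duration = 0 + 8 = 8
Backward pass: LF(M) = deadline = 35; LS(M) = 35 - 7 = 28
LF(B1) = LS(M) - sum(successors on chain B) = 28 - 9 = 19
LS = LF - duration = 19 - 8 = 11
Total float = LS - ES = 11 - 0 = 11

11


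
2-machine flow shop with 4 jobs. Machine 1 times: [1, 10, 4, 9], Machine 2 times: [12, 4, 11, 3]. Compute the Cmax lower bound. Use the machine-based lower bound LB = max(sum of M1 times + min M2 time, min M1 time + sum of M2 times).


LB1 = sum(M1 times) + min(M2 times) = 24 + 3 = 27
LB2 = min(M1 times) + sum(M2 times) = 1 + 30 = 31
Lower bound = max(LB1, LB2) = max(27, 31) = 31

31


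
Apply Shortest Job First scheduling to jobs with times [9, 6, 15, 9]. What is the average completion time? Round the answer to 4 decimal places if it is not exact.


SJF order (ascending): [6, 9, 9, 15]
Completion times:
  Job 1: burst=6, C=6
  Job 2: burst=9, C=15
  Job 3: burst=9, C=24
  Job 4: burst=15, C=39
Average completion = 84/4 = 21.0

21.0


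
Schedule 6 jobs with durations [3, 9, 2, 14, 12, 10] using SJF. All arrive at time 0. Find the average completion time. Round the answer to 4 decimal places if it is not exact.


SJF order (ascending): [2, 3, 9, 10, 12, 14]
Completion times:
  Job 1: burst=2, C=2
  Job 2: burst=3, C=5
  Job 3: burst=9, C=14
  Job 4: burst=10, C=24
  Job 5: burst=12, C=36
  Job 6: burst=14, C=50
Average completion = 131/6 = 21.8333

21.8333


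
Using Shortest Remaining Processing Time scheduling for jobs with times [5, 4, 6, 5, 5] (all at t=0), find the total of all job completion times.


Since all jobs arrive at t=0, SRPT equals SPT ordering.
SPT order: [4, 5, 5, 5, 6]
Completion times:
  Job 1: p=4, C=4
  Job 2: p=5, C=9
  Job 3: p=5, C=14
  Job 4: p=5, C=19
  Job 5: p=6, C=25
Total completion time = 4 + 9 + 14 + 19 + 25 = 71

71


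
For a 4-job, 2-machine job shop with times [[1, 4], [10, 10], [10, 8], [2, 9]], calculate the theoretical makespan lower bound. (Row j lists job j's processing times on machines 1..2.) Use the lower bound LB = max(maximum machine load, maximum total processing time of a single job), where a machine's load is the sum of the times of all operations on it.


Machine loads:
  Machine 1: 1 + 10 + 10 + 2 = 23
  Machine 2: 4 + 10 + 8 + 9 = 31
Max machine load = 31
Job totals:
  Job 1: 5
  Job 2: 20
  Job 3: 18
  Job 4: 11
Max job total = 20
Lower bound = max(31, 20) = 31

31


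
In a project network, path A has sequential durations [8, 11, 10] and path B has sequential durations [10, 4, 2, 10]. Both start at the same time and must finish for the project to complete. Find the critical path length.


Path A total = 8 + 11 + 10 = 29
Path B total = 10 + 4 + 2 + 10 = 26
Critical path = longest path = max(29, 26) = 29

29


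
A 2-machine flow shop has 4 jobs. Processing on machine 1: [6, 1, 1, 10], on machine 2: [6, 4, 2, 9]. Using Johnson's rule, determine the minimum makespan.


Apply Johnson's rule:
  Group 1 (a <= b): [(2, 1, 4), (3, 1, 2), (1, 6, 6)]
  Group 2 (a > b): [(4, 10, 9)]
Optimal job order: [2, 3, 1, 4]
Schedule:
  Job 2: M1 done at 1, M2 done at 5
  Job 3: M1 done at 2, M2 done at 7
  Job 1: M1 done at 8, M2 done at 14
  Job 4: M1 done at 18, M2 done at 27
Makespan = 27

27


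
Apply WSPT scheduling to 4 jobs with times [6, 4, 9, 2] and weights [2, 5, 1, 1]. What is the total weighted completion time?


Compute p/w ratios and sort ascending (WSPT): [(4, 5), (2, 1), (6, 2), (9, 1)]
Compute weighted completion times:
  Job (p=4,w=5): C=4, w*C=5*4=20
  Job (p=2,w=1): C=6, w*C=1*6=6
  Job (p=6,w=2): C=12, w*C=2*12=24
  Job (p=9,w=1): C=21, w*C=1*21=21
Total weighted completion time = 71

71


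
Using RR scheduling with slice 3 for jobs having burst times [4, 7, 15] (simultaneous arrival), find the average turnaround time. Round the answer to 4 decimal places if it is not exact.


Time quantum = 3
Execution trace:
  J1 runs 3 units, time = 3
  J2 runs 3 units, time = 6
  J3 runs 3 units, time = 9
  J1 runs 1 units, time = 10
  J2 runs 3 units, time = 13
  J3 runs 3 units, time = 16
  J2 runs 1 units, time = 17
  J3 runs 3 units, time = 20
  J3 runs 3 units, time = 23
  J3 runs 3 units, time = 26
Finish times: [10, 17, 26]
Average turnaround = 53/3 = 17.6667

17.6667


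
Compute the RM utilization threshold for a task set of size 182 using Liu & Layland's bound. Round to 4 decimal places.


Compute 2^(1/182) = 1.0038157625
Subtract 1: 1.0038157625 - 1 = 0.0038157625
Multiply by n: 182 * 0.0038157625 = 0.6944687750
Round to 4 dp: 0.6945

0.6945


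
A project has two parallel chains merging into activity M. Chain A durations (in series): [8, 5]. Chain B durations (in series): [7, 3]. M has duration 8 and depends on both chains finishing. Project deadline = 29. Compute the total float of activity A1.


Forward pass: ES(A1) = sum of predecessors on chain A = 0
EF = ES + duration = 0 + 8 = 8
Backward pass: LF(M) = deadline = 29; LS(M) = 29 - 8 = 21
LF(A1) = LS(M) - sum(successors on chain A) = 21 - 5 = 16
LS = LF - duration = 16 - 8 = 8
Total float = LS - ES = 8 - 0 = 8

8


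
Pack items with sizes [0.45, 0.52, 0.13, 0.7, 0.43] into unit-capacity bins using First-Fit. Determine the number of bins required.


Place items sequentially using First-Fit:
  Item 0.45 -> new Bin 1
  Item 0.52 -> Bin 1 (now 0.97)
  Item 0.13 -> new Bin 2
  Item 0.7 -> Bin 2 (now 0.83)
  Item 0.43 -> new Bin 3
Total bins used = 3

3


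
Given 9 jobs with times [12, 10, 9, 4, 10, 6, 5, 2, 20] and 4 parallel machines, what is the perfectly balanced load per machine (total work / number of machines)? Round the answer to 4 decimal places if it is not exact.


Total processing time = 12 + 10 + 9 + 4 + 10 + 6 + 5 + 2 + 20 = 78
Number of machines = 4
Ideal balanced load = 78 / 4 = 19.5

19.5


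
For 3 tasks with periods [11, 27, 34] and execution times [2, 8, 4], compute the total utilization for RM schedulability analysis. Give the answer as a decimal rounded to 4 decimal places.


Compute individual utilizations (exact fractions):
  Task 1: C/T = 2/11 (approx. 0.1818)
  Task 2: C/T = 8/27 (approx. 0.2963)
  Task 3: C/T = 4/34 = 2/17 (approx. 0.1176)
Total utilization U = 2/11 + 8/27 + 2/17 = 3008/5049
Rounded to 4 decimal places: U = 0.5958
RM (Liu & Layland) bound for 3 tasks = 0.779763; compare with U = 3008/5049 (approx. 0.595762)
U <= bound, so schedulable by RM sufficient condition.

0.5958


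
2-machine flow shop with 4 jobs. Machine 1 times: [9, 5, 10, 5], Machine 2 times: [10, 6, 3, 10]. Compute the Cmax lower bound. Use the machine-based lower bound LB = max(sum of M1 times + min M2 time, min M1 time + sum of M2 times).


LB1 = sum(M1 times) + min(M2 times) = 29 + 3 = 32
LB2 = min(M1 times) + sum(M2 times) = 5 + 29 = 34
Lower bound = max(LB1, LB2) = max(32, 34) = 34

34


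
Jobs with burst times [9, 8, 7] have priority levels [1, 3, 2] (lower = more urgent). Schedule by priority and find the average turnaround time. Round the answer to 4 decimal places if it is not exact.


Sort by priority (ascending = highest first):
Order: [(1, 9), (2, 7), (3, 8)]
Completion times:
  Priority 1, burst=9, C=9
  Priority 2, burst=7, C=16
  Priority 3, burst=8, C=24
Average turnaround = 49/3 = 16.3333

16.3333


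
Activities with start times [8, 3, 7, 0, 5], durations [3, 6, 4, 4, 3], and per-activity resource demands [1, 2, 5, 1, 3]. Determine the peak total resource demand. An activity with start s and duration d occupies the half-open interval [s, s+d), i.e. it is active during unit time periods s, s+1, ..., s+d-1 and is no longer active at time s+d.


Each activity i is active on [start_i, start_i + duration_i).
Compute total resource usage per time slot:
  t=0: active resources = [1], total = 1
  t=1: active resources = [1], total = 1
  t=2: active resources = [1], total = 1
  t=3: active resources = [2, 1], total = 3
  t=4: active resources = [2], total = 2
  t=5: active resources = [2, 3], total = 5
  t=6: active resources = [2, 3], total = 5
  t=7: active resources = [2, 5, 3], total = 10
  t=8: active resources = [1, 2, 5], total = 8
  t=9: active resources = [1, 5], total = 6
  t=10: active resources = [1, 5], total = 6
Peak resource demand = 10

10


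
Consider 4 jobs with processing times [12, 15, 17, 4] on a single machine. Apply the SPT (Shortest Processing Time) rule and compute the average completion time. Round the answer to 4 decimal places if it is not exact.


Sort jobs by processing time (SPT order): [4, 12, 15, 17]
Compute completion times sequentially:
  Job 1: processing = 4, completes at 4
  Job 2: processing = 12, completes at 16
  Job 3: processing = 15, completes at 31
  Job 4: processing = 17, completes at 48
Sum of completion times = 99
Average completion time = 99/4 = 24.75

24.75


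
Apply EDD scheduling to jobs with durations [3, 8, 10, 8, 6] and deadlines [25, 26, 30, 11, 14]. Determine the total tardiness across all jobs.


Sort by due date (EDD order): [(8, 11), (6, 14), (3, 25), (8, 26), (10, 30)]
Compute completion times and tardiness:
  Job 1: p=8, d=11, C=8, tardiness=max(0,8-11)=0
  Job 2: p=6, d=14, C=14, tardiness=max(0,14-14)=0
  Job 3: p=3, d=25, C=17, tardiness=max(0,17-25)=0
  Job 4: p=8, d=26, C=25, tardiness=max(0,25-26)=0
  Job 5: p=10, d=30, C=35, tardiness=max(0,35-30)=5
Total tardiness = 5

5


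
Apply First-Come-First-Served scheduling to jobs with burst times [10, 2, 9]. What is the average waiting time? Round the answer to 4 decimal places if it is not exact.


FCFS order (as given): [10, 2, 9]
Waiting times:
  Job 1: wait = 0
  Job 2: wait = 10
  Job 3: wait = 12
Sum of waiting times = 22
Average waiting time = 22/3 = 7.3333

7.3333


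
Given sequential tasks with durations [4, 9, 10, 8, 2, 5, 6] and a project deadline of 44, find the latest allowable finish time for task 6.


LF(activity 6) = deadline - sum of successor durations
Successors: activities 7 through 7 with durations [6]
Sum of successor durations = 6
LF = 44 - 6 = 38

38


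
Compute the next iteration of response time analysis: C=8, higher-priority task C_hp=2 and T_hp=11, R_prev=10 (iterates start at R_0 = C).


R_next = C + ceil(R_prev / T_hp) * C_hp
ceil(10 / 11) = ceil(0.9091) = 1
Interference = 1 * 2 = 2
R_next = 8 + 2 = 10
R_next = R_prev, so the iteration has converged (response time = 10).

10


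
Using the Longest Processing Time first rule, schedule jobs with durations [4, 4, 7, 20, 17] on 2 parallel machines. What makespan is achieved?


Sort jobs in decreasing order (LPT): [20, 17, 7, 4, 4]
Assign each job to the least loaded machine:
  Machine 1: jobs [20, 4, 4], load = 28
  Machine 2: jobs [17, 7], load = 24
Makespan = max load = 28

28


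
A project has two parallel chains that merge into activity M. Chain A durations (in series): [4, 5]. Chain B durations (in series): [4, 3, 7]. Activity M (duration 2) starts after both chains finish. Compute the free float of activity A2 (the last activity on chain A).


ES(A2) = sum of predecessors on chain A = 4
EF(A2) = ES + duration = 4 + 5 = 9
Successor of A2 is M. ES(M) = max(sum(A), sum(B)) = max(9, 14) = 14
Free float = ES(successor) - EF(current) = 14 - 9 = 5

5


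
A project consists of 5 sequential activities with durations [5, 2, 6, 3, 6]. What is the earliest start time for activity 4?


Activity 4 starts after activities 1 through 3 complete.
Predecessor durations: [5, 2, 6]
ES = 5 + 2 + 6 = 13

13


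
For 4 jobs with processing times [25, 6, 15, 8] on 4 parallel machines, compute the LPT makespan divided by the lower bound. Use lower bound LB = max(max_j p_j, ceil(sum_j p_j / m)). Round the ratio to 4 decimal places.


LPT order: [25, 15, 8, 6]
Machine loads after assignment: [25, 15, 8, 6]
LPT makespan = 25
Lower bound = max(max_job, ceil(total/4)) = max(25, 14) = 25
Ratio = 25 / 25 = 1.0

1.0


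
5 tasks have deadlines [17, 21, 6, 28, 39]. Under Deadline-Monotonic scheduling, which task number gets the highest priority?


Sort tasks by relative deadline (ascending):
  Task 3: deadline = 6
  Task 1: deadline = 17
  Task 2: deadline = 21
  Task 4: deadline = 28
  Task 5: deadline = 39
Priority order (highest first): [3, 1, 2, 4, 5]
Highest priority task = 3

3


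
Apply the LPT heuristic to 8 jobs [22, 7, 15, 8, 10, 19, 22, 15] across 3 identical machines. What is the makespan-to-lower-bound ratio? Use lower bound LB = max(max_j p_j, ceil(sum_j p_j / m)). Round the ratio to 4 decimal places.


LPT order: [22, 22, 19, 15, 15, 10, 8, 7]
Machine loads after assignment: [37, 40, 41]
LPT makespan = 41
Lower bound = max(max_job, ceil(total/3)) = max(22, 40) = 40
Ratio = 41 / 40 = 1.025

1.025


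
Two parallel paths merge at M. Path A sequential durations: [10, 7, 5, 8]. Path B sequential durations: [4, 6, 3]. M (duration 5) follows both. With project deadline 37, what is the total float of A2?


Forward pass: ES(A2) = sum of predecessors on chain A = 10
EF = ES + duration = 10 + 7 = 17
Backward pass: LF(M) = deadline = 37; LS(M) = 37 - 5 = 32
LF(A2) = LS(M) - sum(successors on chain A) = 32 - 13 = 19
LS = LF - duration = 19 - 7 = 12
Total float = LS - ES = 12 - 10 = 2

2


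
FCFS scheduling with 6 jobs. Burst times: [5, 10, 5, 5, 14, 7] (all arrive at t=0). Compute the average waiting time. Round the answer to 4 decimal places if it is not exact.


FCFS order (as given): [5, 10, 5, 5, 14, 7]
Waiting times:
  Job 1: wait = 0
  Job 2: wait = 5
  Job 3: wait = 15
  Job 4: wait = 20
  Job 5: wait = 25
  Job 6: wait = 39
Sum of waiting times = 104
Average waiting time = 104/6 = 17.3333

17.3333


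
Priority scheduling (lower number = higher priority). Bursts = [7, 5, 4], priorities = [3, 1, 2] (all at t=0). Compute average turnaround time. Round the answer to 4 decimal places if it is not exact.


Sort by priority (ascending = highest first):
Order: [(1, 5), (2, 4), (3, 7)]
Completion times:
  Priority 1, burst=5, C=5
  Priority 2, burst=4, C=9
  Priority 3, burst=7, C=16
Average turnaround = 30/3 = 10.0

10.0


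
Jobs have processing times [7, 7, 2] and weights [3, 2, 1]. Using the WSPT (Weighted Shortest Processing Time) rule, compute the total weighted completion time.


Compute p/w ratios and sort ascending (WSPT): [(2, 1), (7, 3), (7, 2)]
Compute weighted completion times:
  Job (p=2,w=1): C=2, w*C=1*2=2
  Job (p=7,w=3): C=9, w*C=3*9=27
  Job (p=7,w=2): C=16, w*C=2*16=32
Total weighted completion time = 61

61


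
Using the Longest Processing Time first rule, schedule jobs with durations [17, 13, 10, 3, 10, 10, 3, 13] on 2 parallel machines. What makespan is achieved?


Sort jobs in decreasing order (LPT): [17, 13, 13, 10, 10, 10, 3, 3]
Assign each job to the least loaded machine:
  Machine 1: jobs [17, 10, 10, 3], load = 40
  Machine 2: jobs [13, 13, 10, 3], load = 39
Makespan = max load = 40

40


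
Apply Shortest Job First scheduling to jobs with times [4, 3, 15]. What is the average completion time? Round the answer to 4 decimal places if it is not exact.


SJF order (ascending): [3, 4, 15]
Completion times:
  Job 1: burst=3, C=3
  Job 2: burst=4, C=7
  Job 3: burst=15, C=22
Average completion = 32/3 = 10.6667

10.6667


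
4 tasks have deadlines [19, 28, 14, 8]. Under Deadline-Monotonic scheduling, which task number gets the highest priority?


Sort tasks by relative deadline (ascending):
  Task 4: deadline = 8
  Task 3: deadline = 14
  Task 1: deadline = 19
  Task 2: deadline = 28
Priority order (highest first): [4, 3, 1, 2]
Highest priority task = 4

4


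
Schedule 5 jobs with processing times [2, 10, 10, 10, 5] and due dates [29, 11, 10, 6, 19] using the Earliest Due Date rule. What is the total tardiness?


Sort by due date (EDD order): [(10, 6), (10, 10), (10, 11), (5, 19), (2, 29)]
Compute completion times and tardiness:
  Job 1: p=10, d=6, C=10, tardiness=max(0,10-6)=4
  Job 2: p=10, d=10, C=20, tardiness=max(0,20-10)=10
  Job 3: p=10, d=11, C=30, tardiness=max(0,30-11)=19
  Job 4: p=5, d=19, C=35, tardiness=max(0,35-19)=16
  Job 5: p=2, d=29, C=37, tardiness=max(0,37-29)=8
Total tardiness = 57

57


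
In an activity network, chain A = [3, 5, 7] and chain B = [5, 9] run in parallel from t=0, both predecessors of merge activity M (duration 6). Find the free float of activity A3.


ES(A3) = sum of predecessors on chain A = 8
EF(A3) = ES + duration = 8 + 7 = 15
Successor of A3 is M. ES(M) = max(sum(A), sum(B)) = max(15, 14) = 15
Free float = ES(successor) - EF(current) = 15 - 15 = 0

0


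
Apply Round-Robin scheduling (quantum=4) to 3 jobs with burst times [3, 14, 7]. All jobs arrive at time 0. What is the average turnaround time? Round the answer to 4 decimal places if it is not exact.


Time quantum = 4
Execution trace:
  J1 runs 3 units, time = 3
  J2 runs 4 units, time = 7
  J3 runs 4 units, time = 11
  J2 runs 4 units, time = 15
  J3 runs 3 units, time = 18
  J2 runs 4 units, time = 22
  J2 runs 2 units, time = 24
Finish times: [3, 24, 18]
Average turnaround = 45/3 = 15.0

15.0


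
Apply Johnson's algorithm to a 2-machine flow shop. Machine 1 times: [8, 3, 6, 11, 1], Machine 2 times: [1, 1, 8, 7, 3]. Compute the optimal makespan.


Apply Johnson's rule:
  Group 1 (a <= b): [(5, 1, 3), (3, 6, 8)]
  Group 2 (a > b): [(4, 11, 7), (1, 8, 1), (2, 3, 1)]
Optimal job order: [5, 3, 4, 1, 2]
Schedule:
  Job 5: M1 done at 1, M2 done at 4
  Job 3: M1 done at 7, M2 done at 15
  Job 4: M1 done at 18, M2 done at 25
  Job 1: M1 done at 26, M2 done at 27
  Job 2: M1 done at 29, M2 done at 30
Makespan = 30

30


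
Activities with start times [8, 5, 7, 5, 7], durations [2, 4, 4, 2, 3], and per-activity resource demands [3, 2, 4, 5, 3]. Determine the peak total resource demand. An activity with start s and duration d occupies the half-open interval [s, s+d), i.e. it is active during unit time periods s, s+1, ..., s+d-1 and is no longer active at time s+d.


Each activity i is active on [start_i, start_i + duration_i).
Compute total resource usage per time slot:
  t=0: active resources = [], total = 0
  t=1: active resources = [], total = 0
  t=2: active resources = [], total = 0
  t=3: active resources = [], total = 0
  t=4: active resources = [], total = 0
  t=5: active resources = [2, 5], total = 7
  t=6: active resources = [2, 5], total = 7
  t=7: active resources = [2, 4, 3], total = 9
  t=8: active resources = [3, 2, 4, 3], total = 12
  t=9: active resources = [3, 4, 3], total = 10
  t=10: active resources = [4], total = 4
Peak resource demand = 12

12
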